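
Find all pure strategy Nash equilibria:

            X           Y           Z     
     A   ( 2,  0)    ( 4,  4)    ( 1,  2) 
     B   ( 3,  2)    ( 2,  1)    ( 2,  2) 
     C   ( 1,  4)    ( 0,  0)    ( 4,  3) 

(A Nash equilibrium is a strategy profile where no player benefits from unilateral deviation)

Nash equilibrium: (A, Y), (B, X)

Work:
Best responses:
  P1 vs X: payoffs [2, 3, 1] → best response B (payoff 3)
  P1 vs Y: payoffs [4, 2, 0] → best response A (payoff 4)
  P1 vs Z: payoffs [1, 2, 4] → best response C (payoff 4)
  P2 vs A: payoffs [0, 4, 2] → best response Y (payoff 4)
  P2 vs B: payoffs [2, 1, 2] → best response X/Z (payoff 2)
  P2 vs C: payoffs [4, 0, 3] → best response X (payoff 4)
Mutual best responses: (A,Y), (B,X) → Nash equilibria.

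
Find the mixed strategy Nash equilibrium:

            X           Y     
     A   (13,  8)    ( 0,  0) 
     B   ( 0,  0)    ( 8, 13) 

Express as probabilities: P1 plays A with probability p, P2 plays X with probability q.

p = 0.619, q = 0.381

Work:
Find probabilities that make opponent indifferent:
P2 chooses q to make P1 indifferent between A and B
P1 chooses p to make P2 indifferent between X and Y
Mixed NE: P1 plays (A: 0.619, B: 0.381), P2 plays (X: 0.381, Y: 0.619)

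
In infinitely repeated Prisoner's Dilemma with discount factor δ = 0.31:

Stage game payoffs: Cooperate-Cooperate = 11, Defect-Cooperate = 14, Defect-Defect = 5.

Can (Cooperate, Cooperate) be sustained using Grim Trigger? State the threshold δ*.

δ* = 0.3333; since δ = 0.31 < 0.3333, cooperation cannot be sustained

Work:
For Grim Trigger:
Cooperate forever: 11/(1-δ)
Defect then punished: 14 + 5·δ/(1-δ)
Need: 11/(1-δ) ≥ 14 + 5·δ/(1-δ)
Solving: δ ≥ (T-R)/(T-P) = (14-11)/(14-5) = 0.3333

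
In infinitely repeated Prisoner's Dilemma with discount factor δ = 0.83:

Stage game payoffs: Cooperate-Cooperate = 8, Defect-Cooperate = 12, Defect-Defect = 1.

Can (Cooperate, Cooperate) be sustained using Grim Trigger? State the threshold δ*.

δ* = 0.3636; since δ = 0.83 ≥ 0.3636, cooperation can be sustained

Work:
For Grim Trigger:
Cooperate forever: 8/(1-δ)
Defect then punished: 12 + 1·δ/(1-δ)
Need: 8/(1-δ) ≥ 12 + 1·δ/(1-δ)
Solving: δ ≥ (T-R)/(T-P) = (12-8)/(12-1) = 0.3636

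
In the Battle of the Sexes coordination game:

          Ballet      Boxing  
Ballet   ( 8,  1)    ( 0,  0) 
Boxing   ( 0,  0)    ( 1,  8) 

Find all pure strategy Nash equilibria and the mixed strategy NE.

Pure NE: (Ballet, Ballet) and (Boxing, Boxing); Mixed NE: p = 0.8889, q = 0.1111

Work:
Check pure NE:
(Ballet, Ballet): (8, 1) - no unilateral deviation beneficial
(Boxing, Boxing): (1, 8) - no unilateral deviation beneficial
Mixed NE: P1 plays Ballet with p = 0.8889, P2 plays Ballet with q = 0.1111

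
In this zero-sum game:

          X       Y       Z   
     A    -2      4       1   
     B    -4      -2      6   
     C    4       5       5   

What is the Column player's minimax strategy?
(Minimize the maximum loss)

Column should play X, value = 4

Work:
Column player minimizes Row's maximum payoff:
Column X: max payoff to Row = 4
Column Y: max payoff to Row = 5
Column Z: max payoff to Row = 6
Minimum is 4, achieved by column X.
Minimax strategy: X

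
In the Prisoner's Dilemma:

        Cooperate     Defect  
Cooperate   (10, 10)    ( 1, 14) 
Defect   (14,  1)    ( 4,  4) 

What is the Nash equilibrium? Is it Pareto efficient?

(Defect, Defect) is NE; not Pareto efficient

Work:
Defect dominates Cooperate for both players:
If P2 cooperates: Defect (14) > Cooperate (10)
If P2 defects: Defect (4) > Cooperate (1)
NE: (Defect, Defect) with payoff (4, 4)
But (Cooperate, Cooperate) = (10, 10) Pareto dominates (4, 4)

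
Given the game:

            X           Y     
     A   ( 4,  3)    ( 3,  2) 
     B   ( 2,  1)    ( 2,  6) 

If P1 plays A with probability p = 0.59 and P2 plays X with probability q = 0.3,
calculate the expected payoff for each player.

E[P1] = 2.767, E[P2] = 3.202

Work:
E[P1] = p·q·π₁(A,X) + p·(1-q)·π₁(A,Y) + (1-p)·q·π₁(B,X) + (1-p)·(1-q)·π₁(B,Y)
= 0.59·0.3·4 + 0.59·0.7·3 + 0.41·0.3·2 + 0.41·0.7·2
= 2.767

E[P2] = 3.202 (similar calculation)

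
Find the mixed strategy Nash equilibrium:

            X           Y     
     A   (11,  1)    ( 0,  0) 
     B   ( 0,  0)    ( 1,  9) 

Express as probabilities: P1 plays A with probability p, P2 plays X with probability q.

p = 0.9, q = 0.0833

Work:
Find probabilities that make opponent indifferent:
P2 chooses q to make P1 indifferent between A and B
P1 chooses p to make P2 indifferent between X and Y
Mixed NE: P1 plays (A: 0.9, B: 0.1), P2 plays (X: 0.0833, Y: 0.9167)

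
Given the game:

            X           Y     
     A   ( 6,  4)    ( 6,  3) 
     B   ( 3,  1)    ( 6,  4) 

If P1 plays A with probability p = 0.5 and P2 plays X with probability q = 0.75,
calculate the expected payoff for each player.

E[P1] = 4.875, E[P2] = 2.75

Work:
E[P1] = p·q·π₁(A,X) + p·(1-q)·π₁(A,Y) + (1-p)·q·π₁(B,X) + (1-p)·(1-q)·π₁(B,Y)
= 0.5·0.75·6 + 0.5·0.25·6 + 0.5·0.75·3 + 0.5·0.25·6
= 4.875

E[P2] = 2.75 (similar calculation)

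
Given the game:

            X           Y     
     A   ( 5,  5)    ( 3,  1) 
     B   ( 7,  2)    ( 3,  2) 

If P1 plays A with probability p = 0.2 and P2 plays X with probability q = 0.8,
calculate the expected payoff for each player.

E[P1] = 5.88, E[P2] = 2.44

Work:
E[P1] = p·q·π₁(A,X) + p·(1-q)·π₁(A,Y) + (1-p)·q·π₁(B,X) + (1-p)·(1-q)·π₁(B,Y)
= 0.2·0.8·5 + 0.2·0.2·3 + 0.8·0.8·7 + 0.8·0.2·3
= 5.88

E[P2] = 2.44 (similar calculation)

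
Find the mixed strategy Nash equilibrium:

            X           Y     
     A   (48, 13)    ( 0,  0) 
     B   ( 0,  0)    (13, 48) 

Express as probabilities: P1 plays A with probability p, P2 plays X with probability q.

p = 0.7869, q = 0.2131

Work:
Find probabilities that make opponent indifferent:
P2 chooses q to make P1 indifferent between A and B
P1 chooses p to make P2 indifferent between X and Y
Mixed NE: P1 plays (A: 0.7869, B: 0.2131), P2 plays (X: 0.2131, Y: 0.7869)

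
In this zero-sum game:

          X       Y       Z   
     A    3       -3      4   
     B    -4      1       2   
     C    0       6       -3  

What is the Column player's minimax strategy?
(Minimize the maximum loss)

Column should play X, value = 3

Work:
Column player minimizes Row's maximum payoff:
Column X: max payoff to Row = 3
Column Y: max payoff to Row = 6
Column Z: max payoff to Row = 4
Minimum is 3, achieved by column X.
Minimax strategy: X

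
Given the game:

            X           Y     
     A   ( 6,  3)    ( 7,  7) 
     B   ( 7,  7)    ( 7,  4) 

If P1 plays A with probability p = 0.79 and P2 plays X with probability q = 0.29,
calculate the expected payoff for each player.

E[P1] = 6.7709, E[P2] = 5.6363

Work:
E[P1] = p·q·π₁(A,X) + p·(1-q)·π₁(A,Y) + (1-p)·q·π₁(B,X) + (1-p)·(1-q)·π₁(B,Y)
= 0.79·0.29·6 + 0.79·0.71·7 + 0.21·0.29·7 + 0.21·0.71·7
= 6.7709

E[P2] = 5.6363 (similar calculation)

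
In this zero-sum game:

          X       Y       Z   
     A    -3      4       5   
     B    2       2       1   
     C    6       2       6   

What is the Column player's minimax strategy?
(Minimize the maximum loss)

Column should play Y, value = 4

Work:
Column player minimizes Row's maximum payoff:
Column X: max payoff to Row = 6
Column Y: max payoff to Row = 4
Column Z: max payoff to Row = 6
Minimum is 4, achieved by column Y.
Minimax strategy: Y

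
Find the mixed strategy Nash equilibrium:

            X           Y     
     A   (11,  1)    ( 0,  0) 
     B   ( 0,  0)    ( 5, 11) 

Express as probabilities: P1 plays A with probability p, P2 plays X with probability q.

p = 0.9167, q = 0.3125

Work:
Find probabilities that make opponent indifferent:
P2 chooses q to make P1 indifferent between A and B
P1 chooses p to make P2 indifferent between X and Y
Mixed NE: P1 plays (A: 0.9167, B: 0.0833), P2 plays (X: 0.3125, Y: 0.6875)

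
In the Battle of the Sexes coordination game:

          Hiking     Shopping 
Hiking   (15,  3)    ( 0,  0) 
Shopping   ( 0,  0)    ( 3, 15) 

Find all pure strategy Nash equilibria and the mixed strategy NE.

Pure NE: (Hiking, Hiking) and (Shopping, Shopping); Mixed NE: p = 0.8333, q = 0.1667

Work:
Check pure NE:
(Hiking, Hiking): (15, 3) - no unilateral deviation beneficial
(Shopping, Shopping): (3, 15) - no unilateral deviation beneficial
Mixed NE: P1 plays Hiking with p = 0.8333, P2 plays Hiking with q = 0.1667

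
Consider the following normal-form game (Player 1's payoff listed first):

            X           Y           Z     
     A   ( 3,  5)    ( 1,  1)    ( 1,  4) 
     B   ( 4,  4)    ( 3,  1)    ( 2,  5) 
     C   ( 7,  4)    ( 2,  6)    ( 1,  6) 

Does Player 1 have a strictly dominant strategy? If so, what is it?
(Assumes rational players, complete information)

No strictly dominant strategy exists for Player 1

Work:
A strategy strictly dominates another if it gives a strictly higher payoff against every opponent action. Compare each pair of P1's strategies column-by-column:
  A vs B: [3 vs 4, 1 vs 3, 1 vs 2] → A does not strictly dominate B (column X: 3 ≤ 4)
  A vs C: [3 vs 7, 1 vs 2, 1 vs 1] → A does not strictly dominate C (column X: 3 ≤ 7)
  B vs A: [4 vs 3, 3 vs 1, 2 vs 1] → B strictly dominates A
  B vs C: [4 vs 7, 3 vs 2, 2 vs 1] → B does not strictly dominate C (column X: 4 ≤ 7)
  C vs A: [7 vs 3, 2 vs 1, 1 vs 1] → C does not strictly dominate A (column Z: 1 ≤ 1)
  C vs B: [7 vs 4, 2 vs 3, 1 vs 2] → C does not strictly dominate B (column Y: 2 ≤ 3)
No single strategy strictly dominates all others → no strictly dominant strategy.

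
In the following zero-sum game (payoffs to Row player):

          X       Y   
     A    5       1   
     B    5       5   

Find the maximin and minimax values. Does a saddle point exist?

Maximin = 5, Minimax = 5, Saddle: True

Work:
Row minimums: [1, 5] → maximin = 5
Column maximums: [5, 5] → minimax = 5
Saddle point exists! Game value = 5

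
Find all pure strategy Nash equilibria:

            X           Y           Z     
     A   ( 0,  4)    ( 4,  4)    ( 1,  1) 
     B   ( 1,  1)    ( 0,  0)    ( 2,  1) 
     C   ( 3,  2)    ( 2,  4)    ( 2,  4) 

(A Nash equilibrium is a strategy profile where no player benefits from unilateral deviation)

Nash equilibrium: (A, Y), (B, Z), (C, Z)

Work:
Best responses:
  P1 vs X: payoffs [0, 1, 3] → best response C (payoff 3)
  P1 vs Y: payoffs [4, 0, 2] → best response A (payoff 4)
  P1 vs Z: payoffs [1, 2, 2] → best response B/C (payoff 2)
  P2 vs A: payoffs [4, 4, 1] → best response X/Y (payoff 4)
  P2 vs B: payoffs [1, 0, 1] → best response X/Z (payoff 1)
  P2 vs C: payoffs [2, 4, 4] → best response Y/Z (payoff 4)
Mutual best responses: (A,Y), (B,Z), (C,Z) → Nash equilibria.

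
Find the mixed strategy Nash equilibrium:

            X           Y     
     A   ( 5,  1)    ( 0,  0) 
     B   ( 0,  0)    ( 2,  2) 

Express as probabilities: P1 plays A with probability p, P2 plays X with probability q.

p = 0.6667, q = 0.2857

Work:
Find probabilities that make opponent indifferent:
P2 chooses q to make P1 indifferent between A and B
P1 chooses p to make P2 indifferent between X and Y
Mixed NE: P1 plays (A: 0.6667, B: 0.3333), P2 plays (X: 0.2857, Y: 0.7143)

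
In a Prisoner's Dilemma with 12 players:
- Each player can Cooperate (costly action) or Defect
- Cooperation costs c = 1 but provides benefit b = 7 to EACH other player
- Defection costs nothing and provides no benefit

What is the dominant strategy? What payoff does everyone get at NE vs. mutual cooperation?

Dominant: Defect; NE payoff = 0; Coop payoff = 76

Work:
Defect dominates (saves cost c = 1, benefit to others is external)
NE: All defect → everyone gets 0
If all cooperate: each receives (11)×7 - 1 = 76
Social dilemma: 76 > 0 but NE gives 0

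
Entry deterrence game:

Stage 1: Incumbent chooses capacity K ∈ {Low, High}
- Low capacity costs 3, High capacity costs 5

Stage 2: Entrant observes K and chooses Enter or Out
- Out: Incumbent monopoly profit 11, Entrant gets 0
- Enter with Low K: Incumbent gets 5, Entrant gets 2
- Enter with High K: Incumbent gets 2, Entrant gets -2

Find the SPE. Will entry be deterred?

SPE: (High, Enter|Low, Out|High); Entry deterred. Incumbent net profit = 6

Work:
After Low K: Entrant enters (2 > 0)
After High K: Entrant stays out (-2 < 0)
Incumbent: Low → 5−3=2, High → 11−5=6
Incumbent chooses High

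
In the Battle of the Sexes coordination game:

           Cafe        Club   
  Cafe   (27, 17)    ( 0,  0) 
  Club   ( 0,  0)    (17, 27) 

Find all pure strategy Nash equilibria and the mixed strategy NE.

Pure NE: (Cafe, Cafe) and (Club, Club); Mixed NE: p = 0.6136, q = 0.3864

Work:
Check pure NE:
(Cafe, Cafe): (27, 17) - no unilateral deviation beneficial
(Club, Club): (17, 27) - no unilateral deviation beneficial
Mixed NE: P1 plays Cafe with p = 0.6136, P2 plays Cafe with q = 0.3864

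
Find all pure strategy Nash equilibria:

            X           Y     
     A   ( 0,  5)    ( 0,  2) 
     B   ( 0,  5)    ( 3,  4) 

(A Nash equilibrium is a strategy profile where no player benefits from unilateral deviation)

Nash equilibrium: (A, X), (B, X)

Work:
Best responses:
  P1 vs X: payoffs [0, 0] → best response A/B (payoff 0)
  P1 vs Y: payoffs [0, 3] → best response B (payoff 3)
  P2 vs A: payoffs [5, 2] → best response X (payoff 5)
  P2 vs B: payoffs [5, 4] → best response X (payoff 5)
Mutual best responses: (A,X), (B,X) → Nash equilibria.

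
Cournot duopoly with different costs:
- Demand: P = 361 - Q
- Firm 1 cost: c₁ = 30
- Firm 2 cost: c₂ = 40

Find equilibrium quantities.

q₁* = 113.67, q₂* = 103.67

Work:
Reaction: q₁ = (361 - 30 - q₂)/2
Reaction: q₂ = (361 - 40 - q₁)/2
Solve simultaneously:
q₁* = (361 - 2×30 + 40)/3 = 113.67
q₂* = (361 - 2×40 + 30)/3 = 103.67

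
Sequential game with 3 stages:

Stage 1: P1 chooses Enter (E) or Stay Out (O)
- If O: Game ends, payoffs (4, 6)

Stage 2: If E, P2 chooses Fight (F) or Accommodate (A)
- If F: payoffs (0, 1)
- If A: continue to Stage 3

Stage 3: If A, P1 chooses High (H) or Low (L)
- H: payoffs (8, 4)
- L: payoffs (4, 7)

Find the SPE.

SPE: (E, A, H); Outcome (8, 4)

Work:
Stage 3: P1 chooses H (8 vs 4)
Stage 2: P2: F->1, A->4 (anticipating H). Choose A
Stage 1: P1: O->4, E->8 (anticipating A, H). Choose E
SPE path: E -> A -> H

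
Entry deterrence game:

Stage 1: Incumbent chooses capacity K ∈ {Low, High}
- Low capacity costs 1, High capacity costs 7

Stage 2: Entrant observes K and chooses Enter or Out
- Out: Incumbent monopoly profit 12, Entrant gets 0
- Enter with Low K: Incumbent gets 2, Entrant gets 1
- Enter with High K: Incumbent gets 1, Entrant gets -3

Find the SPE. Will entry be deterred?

SPE: (High, Enter|Low, Out|High); Entry deterred. Incumbent net profit = 5

Work:
After Low K: Entrant enters (1 > 0)
After High K: Entrant stays out (-3 < 0)
Incumbent: Low → 2−1=1, High → 12−7=5
Incumbent chooses High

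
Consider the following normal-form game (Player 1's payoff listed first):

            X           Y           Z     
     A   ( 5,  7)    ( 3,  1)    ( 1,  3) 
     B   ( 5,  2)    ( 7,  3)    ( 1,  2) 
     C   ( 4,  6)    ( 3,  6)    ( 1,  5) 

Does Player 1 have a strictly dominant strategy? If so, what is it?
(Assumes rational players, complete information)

No strictly dominant strategy exists for Player 1

Work:
A strategy strictly dominates another if it gives a strictly higher payoff against every opponent action. Compare each pair of P1's strategies column-by-column:
  A vs B: [5 vs 5, 3 vs 7, 1 vs 1] → A does not strictly dominate B (column X: 5 ≤ 5)
  A vs C: [5 vs 4, 3 vs 3, 1 vs 1] → A does not strictly dominate C (column Y: 3 ≤ 3)
  B vs A: [5 vs 5, 7 vs 3, 1 vs 1] → B does not strictly dominate A (column X: 5 ≤ 5)
  B vs C: [5 vs 4, 7 vs 3, 1 vs 1] → B does not strictly dominate C (column Z: 1 ≤ 1)
  C vs A: [4 vs 5, 3 vs 3, 1 vs 1] → C does not strictly dominate A (column X: 4 ≤ 5)
  C vs B: [4 vs 5, 3 vs 7, 1 vs 1] → C does not strictly dominate B (column X: 4 ≤ 5)
No single strategy strictly dominates all others → no strictly dominant strategy.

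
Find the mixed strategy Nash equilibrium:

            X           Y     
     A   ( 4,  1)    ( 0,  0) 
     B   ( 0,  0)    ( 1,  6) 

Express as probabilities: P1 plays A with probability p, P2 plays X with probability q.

p = 0.8571, q = 0.2

Work:
Find probabilities that make opponent indifferent:
P2 chooses q to make P1 indifferent between A and B
P1 chooses p to make P2 indifferent between X and Y
Mixed NE: P1 plays (A: 0.8571, B: 0.1429), P2 plays (X: 0.2, Y: 0.8)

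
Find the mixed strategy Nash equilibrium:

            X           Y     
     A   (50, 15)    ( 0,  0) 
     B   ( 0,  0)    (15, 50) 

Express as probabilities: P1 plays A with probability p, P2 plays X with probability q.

p = 0.7692, q = 0.2308

Work:
Find probabilities that make opponent indifferent:
P2 chooses q to make P1 indifferent between A and B
P1 chooses p to make P2 indifferent between X and Y
Mixed NE: P1 plays (A: 0.7692, B: 0.2308), P2 plays (X: 0.2308, Y: 0.7692)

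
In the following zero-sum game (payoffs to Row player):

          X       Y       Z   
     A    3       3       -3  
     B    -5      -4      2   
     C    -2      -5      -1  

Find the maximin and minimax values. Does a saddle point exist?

Maximin = -3, Minimax = 2, Saddle: False

Work:
Row minimums: [-3, -5, -5] → maximin = -3
Column maximums: [3, 3, 2] → minimax = 2
No saddle point (maximin ≠ minimax). Mixed strategy needed.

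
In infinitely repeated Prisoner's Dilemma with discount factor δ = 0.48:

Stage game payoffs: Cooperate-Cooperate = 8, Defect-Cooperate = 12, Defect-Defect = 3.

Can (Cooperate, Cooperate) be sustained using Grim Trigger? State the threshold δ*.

δ* = 0.4444; since δ = 0.48 ≥ 0.4444, cooperation can be sustained

Work:
For Grim Trigger:
Cooperate forever: 8/(1-δ)
Defect then punished: 12 + 3·δ/(1-δ)
Need: 8/(1-δ) ≥ 12 + 3·δ/(1-δ)
Solving: δ ≥ (T-R)/(T-P) = (12-8)/(12-3) = 0.4444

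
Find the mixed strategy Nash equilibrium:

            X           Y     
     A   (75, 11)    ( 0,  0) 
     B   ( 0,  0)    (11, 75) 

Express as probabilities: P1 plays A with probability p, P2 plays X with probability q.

p = 0.8721, q = 0.1279

Work:
Find probabilities that make opponent indifferent:
P2 chooses q to make P1 indifferent between A and B
P1 chooses p to make P2 indifferent between X and Y
Mixed NE: P1 plays (A: 0.8721, B: 0.1279), P2 plays (X: 0.1279, Y: 0.8721)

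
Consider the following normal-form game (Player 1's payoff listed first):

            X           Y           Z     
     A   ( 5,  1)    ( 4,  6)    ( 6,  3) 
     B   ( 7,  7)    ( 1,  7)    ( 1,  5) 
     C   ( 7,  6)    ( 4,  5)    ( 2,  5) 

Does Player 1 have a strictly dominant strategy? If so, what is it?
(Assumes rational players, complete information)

No strictly dominant strategy exists for Player 1

Work:
A strategy strictly dominates another if it gives a strictly higher payoff against every opponent action. Compare each pair of P1's strategies column-by-column:
  A vs B: [5 vs 7, 4 vs 1, 6 vs 1] → A does not strictly dominate B (column X: 5 ≤ 7)
  A vs C: [5 vs 7, 4 vs 4, 6 vs 2] → A does not strictly dominate C (column X: 5 ≤ 7)
  B vs A: [7 vs 5, 1 vs 4, 1 vs 6] → B does not strictly dominate A (column Y: 1 ≤ 4)
  B vs C: [7 vs 7, 1 vs 4, 1 vs 2] → B does not strictly dominate C (column X: 7 ≤ 7)
  C vs A: [7 vs 5, 4 vs 4, 2 vs 6] → C does not strictly dominate A (column Y: 4 ≤ 4)
  C vs B: [7 vs 7, 4 vs 1, 2 vs 1] → C does not strictly dominate B (column X: 7 ≤ 7)
No single strategy strictly dominates all others → no strictly dominant strategy.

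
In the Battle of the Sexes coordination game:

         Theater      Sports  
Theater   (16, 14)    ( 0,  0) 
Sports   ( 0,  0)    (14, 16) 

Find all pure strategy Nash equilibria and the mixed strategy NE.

Pure NE: (Theater, Theater) and (Sports, Sports); Mixed NE: p = 0.5333, q = 0.4667

Work:
Check pure NE:
(Theater, Theater): (16, 14) - no unilateral deviation beneficial
(Sports, Sports): (14, 16) - no unilateral deviation beneficial
Mixed NE: P1 plays Theater with p = 0.5333, P2 plays Theater with q = 0.4667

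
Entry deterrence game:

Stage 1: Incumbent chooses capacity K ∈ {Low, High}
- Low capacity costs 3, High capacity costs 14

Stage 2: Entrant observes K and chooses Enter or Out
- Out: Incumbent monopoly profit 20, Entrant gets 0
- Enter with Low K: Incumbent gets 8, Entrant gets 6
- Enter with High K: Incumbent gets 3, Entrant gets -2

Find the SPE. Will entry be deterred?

SPE: (High, Enter|Low, Out|High); Entry deterred. Incumbent net profit = 6

Work:
After Low K: Entrant enters (6 > 0)
After High K: Entrant stays out (-2 < 0)
Incumbent: Low → 8−3=5, High → 20−14=6
Incumbent chooses High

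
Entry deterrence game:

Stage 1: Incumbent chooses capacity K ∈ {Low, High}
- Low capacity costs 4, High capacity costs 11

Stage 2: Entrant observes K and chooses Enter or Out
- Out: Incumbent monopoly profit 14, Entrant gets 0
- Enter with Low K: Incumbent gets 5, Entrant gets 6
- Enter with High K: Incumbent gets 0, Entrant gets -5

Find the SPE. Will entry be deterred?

SPE: (High, Enter|Low, Out|High); Entry deterred. Incumbent net profit = 3

Work:
After Low K: Entrant enters (6 > 0)
After High K: Entrant stays out (-5 < 0)
Incumbent: Low → 5−4=1, High → 14−11=3
Incumbent chooses High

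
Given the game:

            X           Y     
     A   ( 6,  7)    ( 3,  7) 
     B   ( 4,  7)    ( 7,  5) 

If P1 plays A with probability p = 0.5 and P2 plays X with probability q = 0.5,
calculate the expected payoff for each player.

E[P1] = 5.0, E[P2] = 6.5

Work:
E[P1] = p·q·π₁(A,X) + p·(1-q)·π₁(A,Y) + (1-p)·q·π₁(B,X) + (1-p)·(1-q)·π₁(B,Y)
= 0.5·0.5·6 + 0.5·0.5·3 + 0.5·0.5·4 + 0.5·0.5·7
= 5.0

E[P2] = 6.5 (similar calculation)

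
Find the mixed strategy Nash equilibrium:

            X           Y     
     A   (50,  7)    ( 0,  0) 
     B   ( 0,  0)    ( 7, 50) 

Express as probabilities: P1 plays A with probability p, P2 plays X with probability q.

p = 0.8772, q = 0.1228

Work:
Find probabilities that make opponent indifferent:
P2 chooses q to make P1 indifferent between A and B
P1 chooses p to make P2 indifferent between X and Y
Mixed NE: P1 plays (A: 0.8772, B: 0.1228), P2 plays (X: 0.1228, Y: 0.8772)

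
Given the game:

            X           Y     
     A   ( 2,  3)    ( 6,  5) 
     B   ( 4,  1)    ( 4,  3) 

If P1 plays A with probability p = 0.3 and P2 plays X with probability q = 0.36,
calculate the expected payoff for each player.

E[P1] = 4.168, E[P2] = 2.88

Work:
E[P1] = p·q·π₁(A,X) + p·(1-q)·π₁(A,Y) + (1-p)·q·π₁(B,X) + (1-p)·(1-q)·π₁(B,Y)
= 0.3·0.36·2 + 0.3·0.64·6 + 0.7·0.36·4 + 0.7·0.64·4
= 4.168

E[P2] = 2.88 (similar calculation)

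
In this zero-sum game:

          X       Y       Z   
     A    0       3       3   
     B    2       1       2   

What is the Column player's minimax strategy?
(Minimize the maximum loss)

Column should play X, value = 2

Work:
Column player minimizes Row's maximum payoff:
Column X: max payoff to Row = 2
Column Y: max payoff to Row = 3
Column Z: max payoff to Row = 3
Minimum is 2, achieved by column X.
Minimax strategy: X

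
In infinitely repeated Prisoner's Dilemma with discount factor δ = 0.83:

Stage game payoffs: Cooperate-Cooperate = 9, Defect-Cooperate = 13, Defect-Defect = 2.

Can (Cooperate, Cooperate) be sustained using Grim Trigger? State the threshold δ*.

δ* = 0.3636; since δ = 0.83 ≥ 0.3636, cooperation can be sustained

Work:
For Grim Trigger:
Cooperate forever: 9/(1-δ)
Defect then punished: 13 + 2·δ/(1-δ)
Need: 9/(1-δ) ≥ 13 + 2·δ/(1-δ)
Solving: δ ≥ (T-R)/(T-P) = (13-9)/(13-2) = 0.3636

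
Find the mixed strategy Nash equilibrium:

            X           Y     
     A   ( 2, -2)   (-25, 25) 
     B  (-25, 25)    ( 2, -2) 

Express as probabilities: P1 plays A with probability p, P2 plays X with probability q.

p = 0.5, q = 0.5

Work:
Find probabilities that make opponent indifferent:
P2 chooses q to make P1 indifferent between A and B
P1 chooses p to make P2 indifferent between X and Y
Mixed NE: P1 plays (A: 0.5, B: 0.5), P2 plays (X: 0.5, Y: 0.5)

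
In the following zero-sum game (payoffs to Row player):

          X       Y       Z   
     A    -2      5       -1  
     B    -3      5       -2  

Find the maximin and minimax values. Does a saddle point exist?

Maximin = -2, Minimax = -2, Saddle: True

Work:
Row minimums: [-2, -3] → maximin = -2
Column maximums: [-2, 5, -1] → minimax = -2
Saddle point exists! Game value = -2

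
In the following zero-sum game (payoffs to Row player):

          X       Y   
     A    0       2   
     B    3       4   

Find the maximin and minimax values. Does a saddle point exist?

Maximin = 3, Minimax = 3, Saddle: True

Work:
Row minimums: [0, 3] → maximin = 3
Column maximums: [3, 4] → minimax = 3
Saddle point exists! Game value = 3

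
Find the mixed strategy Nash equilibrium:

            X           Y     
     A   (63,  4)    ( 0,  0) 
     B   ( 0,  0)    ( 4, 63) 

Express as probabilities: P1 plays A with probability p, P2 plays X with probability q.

p = 0.9403, q = 0.0597

Work:
Find probabilities that make opponent indifferent:
P2 chooses q to make P1 indifferent between A and B
P1 chooses p to make P2 indifferent between X and Y
Mixed NE: P1 plays (A: 0.9403, B: 0.0597), P2 plays (X: 0.0597, Y: 0.9403)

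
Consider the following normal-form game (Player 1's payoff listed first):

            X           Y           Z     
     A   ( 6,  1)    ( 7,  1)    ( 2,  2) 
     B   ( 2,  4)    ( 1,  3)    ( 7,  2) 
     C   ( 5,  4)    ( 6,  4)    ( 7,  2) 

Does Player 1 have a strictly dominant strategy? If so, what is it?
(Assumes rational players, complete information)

No strictly dominant strategy exists for Player 1

Work:
A strategy strictly dominates another if it gives a strictly higher payoff against every opponent action. Compare each pair of P1's strategies column-by-column:
  A vs B: [6 vs 2, 7 vs 1, 2 vs 7] → A does not strictly dominate B (column Z: 2 ≤ 7)
  A vs C: [6 vs 5, 7 vs 6, 2 vs 7] → A does not strictly dominate C (column Z: 2 ≤ 7)
  B vs A: [2 vs 6, 1 vs 7, 7 vs 2] → B does not strictly dominate A (column X: 2 ≤ 6)
  B vs C: [2 vs 5, 1 vs 6, 7 vs 7] → B does not strictly dominate C (column X: 2 ≤ 5)
  C vs A: [5 vs 6, 6 vs 7, 7 vs 2] → C does not strictly dominate A (column X: 5 ≤ 6)
  C vs B: [5 vs 2, 6 vs 1, 7 vs 7] → C does not strictly dominate B (column Z: 7 ≤ 7)
No single strategy strictly dominates all others → no strictly dominant strategy.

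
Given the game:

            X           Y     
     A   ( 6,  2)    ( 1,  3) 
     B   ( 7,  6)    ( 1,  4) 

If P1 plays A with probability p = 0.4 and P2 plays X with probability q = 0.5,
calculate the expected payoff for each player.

E[P1] = 3.8, E[P2] = 4.0

Work:
E[P1] = p·q·π₁(A,X) + p·(1-q)·π₁(A,Y) + (1-p)·q·π₁(B,X) + (1-p)·(1-q)·π₁(B,Y)
= 0.4·0.5·6 + 0.4·0.5·1 + 0.6·0.5·7 + 0.6·0.5·1
= 3.8

E[P2] = 4.0 (similar calculation)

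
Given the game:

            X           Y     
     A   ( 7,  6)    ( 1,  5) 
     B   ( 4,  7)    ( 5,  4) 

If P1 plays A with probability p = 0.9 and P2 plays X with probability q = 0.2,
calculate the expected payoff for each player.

E[P1] = 2.46, E[P2] = 5.14

Work:
E[P1] = p·q·π₁(A,X) + p·(1-q)·π₁(A,Y) + (1-p)·q·π₁(B,X) + (1-p)·(1-q)·π₁(B,Y)
= 0.9·0.2·7 + 0.9·0.8·1 + 0.1·0.2·4 + 0.1·0.8·5
= 2.46

E[P2] = 5.14 (similar calculation)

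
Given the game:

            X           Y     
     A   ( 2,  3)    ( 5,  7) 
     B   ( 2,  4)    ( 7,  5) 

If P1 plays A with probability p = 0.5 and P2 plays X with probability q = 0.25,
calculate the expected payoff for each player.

E[P1] = 5.0, E[P2] = 5.375

Work:
E[P1] = p·q·π₁(A,X) + p·(1-q)·π₁(A,Y) + (1-p)·q·π₁(B,X) + (1-p)·(1-q)·π₁(B,Y)
= 0.5·0.25·2 + 0.5·0.75·5 + 0.5·0.25·2 + 0.5·0.75·7
= 5.0

E[P2] = 5.375 (similar calculation)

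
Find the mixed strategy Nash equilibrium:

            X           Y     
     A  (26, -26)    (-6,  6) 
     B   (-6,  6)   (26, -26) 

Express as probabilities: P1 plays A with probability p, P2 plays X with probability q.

p = 0.5, q = 0.5

Work:
Find probabilities that make opponent indifferent:
P2 chooses q to make P1 indifferent between A and B
P1 chooses p to make P2 indifferent between X and Y
Mixed NE: P1 plays (A: 0.5, B: 0.5), P2 plays (X: 0.5, Y: 0.5)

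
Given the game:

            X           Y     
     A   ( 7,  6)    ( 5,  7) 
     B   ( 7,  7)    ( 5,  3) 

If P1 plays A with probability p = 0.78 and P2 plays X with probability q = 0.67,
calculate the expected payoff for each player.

E[P1] = 6.34, E[P2] = 6.187

Work:
E[P1] = p·q·π₁(A,X) + p·(1-q)·π₁(A,Y) + (1-p)·q·π₁(B,X) + (1-p)·(1-q)·π₁(B,Y)
= 0.78·0.67·7 + 0.78·0.33·5 + 0.22·0.67·7 + 0.22·0.33·5
= 6.34

E[P2] = 6.187 (similar calculation)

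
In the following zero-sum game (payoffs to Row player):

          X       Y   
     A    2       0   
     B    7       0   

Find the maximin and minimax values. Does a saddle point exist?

Maximin = 0, Minimax = 0, Saddle: True

Work:
Row minimums: [0, 0] → maximin = 0
Column maximums: [7, 0] → minimax = 0
Saddle point exists! Game value = 0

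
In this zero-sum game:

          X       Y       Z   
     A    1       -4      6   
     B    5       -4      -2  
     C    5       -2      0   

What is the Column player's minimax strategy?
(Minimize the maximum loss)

Column should play Y, value = -2

Work:
Column player minimizes Row's maximum payoff:
Column X: max payoff to Row = 5
Column Y: max payoff to Row = -2
Column Z: max payoff to Row = 6
Minimum is -2, achieved by column Y.
Minimax strategy: Y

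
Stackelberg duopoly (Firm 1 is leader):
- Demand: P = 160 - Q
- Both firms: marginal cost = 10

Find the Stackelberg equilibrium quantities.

q₁* (leader) = 75.0, q₂* (follower) = 37.5

Work:
Follower's reaction: q₂ = (a - c - q₁)/2
Leader substitutes: π₁ = q₁·(a - q₁ - (a-c-q₁)/2 - c)
FOC: q₁* = (160 - 10)/2 = 75.00
Then: q₂* = (160 - 10 - 75.0)/2 = 37.50
Leader has first-mover advantage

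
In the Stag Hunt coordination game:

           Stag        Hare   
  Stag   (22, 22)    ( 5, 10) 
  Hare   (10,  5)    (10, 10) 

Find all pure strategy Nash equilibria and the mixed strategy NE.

Pure NE: (Stag, Stag) and (Hare, Hare); Mixed NE: p = 0.2941, q = 0.2941

Work:
Check pure NE:
(Stag, Stag): (22, 22) - no unilateral deviation beneficial
(Hare, Hare): (10, 10) - no unilateral deviation beneficial
Mixed NE: P1 plays Stag with p = 0.2941, P2 plays Stag with q = 0.2941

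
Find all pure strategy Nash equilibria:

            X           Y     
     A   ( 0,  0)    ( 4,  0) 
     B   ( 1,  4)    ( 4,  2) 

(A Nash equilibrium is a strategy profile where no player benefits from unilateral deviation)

Nash equilibrium: (A, Y), (B, X)

Work:
Best responses:
  P1 vs X: payoffs [0, 1] → best response B (payoff 1)
  P1 vs Y: payoffs [4, 4] → best response A/B (payoff 4)
  P2 vs A: payoffs [0, 0] → best response X/Y (payoff 0)
  P2 vs B: payoffs [4, 2] → best response X (payoff 4)
Mutual best responses: (A,Y), (B,X) → Nash equilibria.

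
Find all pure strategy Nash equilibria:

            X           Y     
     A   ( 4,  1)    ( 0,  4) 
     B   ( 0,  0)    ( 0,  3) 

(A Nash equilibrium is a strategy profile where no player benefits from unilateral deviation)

Nash equilibrium: (A, Y), (B, Y)

Work:
Best responses:
  P1 vs X: payoffs [4, 0] → best response A (payoff 4)
  P1 vs Y: payoffs [0, 0] → best response A/B (payoff 0)
  P2 vs A: payoffs [1, 4] → best response Y (payoff 4)
  P2 vs B: payoffs [0, 3] → best response Y (payoff 3)
Mutual best responses: (A,Y), (B,Y) → Nash equilibria.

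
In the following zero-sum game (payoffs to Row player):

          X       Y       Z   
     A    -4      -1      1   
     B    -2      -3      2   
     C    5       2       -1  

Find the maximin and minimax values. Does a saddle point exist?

Maximin = -1, Minimax = 2, Saddle: False

Work:
Row minimums: [-4, -3, -1] → maximin = -1
Column maximums: [5, 2, 2] → minimax = 2
No saddle point (maximin ≠ minimax). Mixed strategy needed.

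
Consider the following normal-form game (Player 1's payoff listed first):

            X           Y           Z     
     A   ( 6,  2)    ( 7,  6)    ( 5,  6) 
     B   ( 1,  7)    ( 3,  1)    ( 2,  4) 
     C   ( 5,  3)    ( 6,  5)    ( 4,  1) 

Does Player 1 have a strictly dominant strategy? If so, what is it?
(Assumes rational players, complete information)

Yes, Player 1's strictly dominant strategy is A

Work:
A strategy strictly dominates another if it gives a strictly higher payoff against every opponent action. Compare each pair of P1's strategies column-by-column:
  A vs B: [6 vs 1, 7 vs 3, 5 vs 2] → A strictly dominates B
  A vs C: [6 vs 5, 7 vs 6, 5 vs 4] → A strictly dominates C
  B vs A: [1 vs 6, 3 vs 7, 2 vs 5] → B does not strictly dominate A (column X: 1 ≤ 6)
  B vs C: [1 vs 5, 3 vs 6, 2 vs 4] → B does not strictly dominate C (column X: 1 ≤ 5)
  C vs A: [5 vs 6, 6 vs 7, 4 vs 5] → C does not strictly dominate A (column X: 5 ≤ 6)
  C vs B: [5 vs 1, 6 vs 3, 4 vs 2] → C strictly dominates B
A strictly dominates every other strategy → strictly dominant.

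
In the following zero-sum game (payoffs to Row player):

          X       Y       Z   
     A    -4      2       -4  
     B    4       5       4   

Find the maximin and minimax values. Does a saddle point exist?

Maximin = 4, Minimax = 4, Saddle: True

Work:
Row minimums: [-4, 4] → maximin = 4
Column maximums: [4, 5, 4] → minimax = 4
Saddle point exists! Game value = 4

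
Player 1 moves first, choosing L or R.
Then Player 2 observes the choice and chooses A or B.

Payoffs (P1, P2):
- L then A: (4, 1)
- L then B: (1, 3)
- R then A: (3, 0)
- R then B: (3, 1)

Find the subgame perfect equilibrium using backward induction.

P1 plays R, P2 plays B after L and B after R; Payoff (3, 1)

Work:
Backward induction:
After L: P2 chooses B → P1 gets 1
After R: P2 chooses B → P1 gets 3
P1 chooses R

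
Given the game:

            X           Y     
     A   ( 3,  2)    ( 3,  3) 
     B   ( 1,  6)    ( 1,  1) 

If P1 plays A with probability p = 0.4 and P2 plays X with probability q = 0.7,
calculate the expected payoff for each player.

E[P1] = 1.8, E[P2] = 3.62

Work:
E[P1] = p·q·π₁(A,X) + p·(1-q)·π₁(A,Y) + (1-p)·q·π₁(B,X) + (1-p)·(1-q)·π₁(B,Y)
= 0.4·0.7·3 + 0.4·0.3·3 + 0.6·0.7·1 + 0.6·0.3·1
= 1.8

E[P2] = 3.62 (similar calculation)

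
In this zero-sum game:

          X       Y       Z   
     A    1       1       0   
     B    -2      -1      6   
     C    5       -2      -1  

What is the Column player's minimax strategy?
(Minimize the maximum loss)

Column should play Y, value = 1

Work:
Column player minimizes Row's maximum payoff:
Column X: max payoff to Row = 5
Column Y: max payoff to Row = 1
Column Z: max payoff to Row = 6
Minimum is 1, achieved by column Y.
Minimax strategy: Y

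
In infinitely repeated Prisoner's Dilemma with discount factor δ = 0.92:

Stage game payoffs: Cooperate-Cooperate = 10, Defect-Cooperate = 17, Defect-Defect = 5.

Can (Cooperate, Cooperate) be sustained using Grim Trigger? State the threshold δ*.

δ* = 0.5833; since δ = 0.92 ≥ 0.5833, cooperation can be sustained

Work:
For Grim Trigger:
Cooperate forever: 10/(1-δ)
Defect then punished: 17 + 5·δ/(1-δ)
Need: 10/(1-δ) ≥ 17 + 5·δ/(1-δ)
Solving: δ ≥ (T-R)/(T-P) = (17-10)/(17-5) = 0.5833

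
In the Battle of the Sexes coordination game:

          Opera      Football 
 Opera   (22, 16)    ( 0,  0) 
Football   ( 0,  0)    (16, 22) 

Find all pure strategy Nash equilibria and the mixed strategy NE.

Pure NE: (Opera, Opera) and (Football, Football); Mixed NE: p = 0.5789, q = 0.4211

Work:
Check pure NE:
(Opera, Opera): (22, 16) - no unilateral deviation beneficial
(Football, Football): (16, 22) - no unilateral deviation beneficial
Mixed NE: P1 plays Opera with p = 0.5789, P2 plays Opera with q = 0.4211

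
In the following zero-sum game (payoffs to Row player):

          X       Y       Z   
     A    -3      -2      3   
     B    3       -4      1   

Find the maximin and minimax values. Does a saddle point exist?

Maximin = -3, Minimax = -2, Saddle: False

Work:
Row minimums: [-3, -4] → maximin = -3
Column maximums: [3, -2, 3] → minimax = -2
No saddle point (maximin ≠ minimax). Mixed strategy needed.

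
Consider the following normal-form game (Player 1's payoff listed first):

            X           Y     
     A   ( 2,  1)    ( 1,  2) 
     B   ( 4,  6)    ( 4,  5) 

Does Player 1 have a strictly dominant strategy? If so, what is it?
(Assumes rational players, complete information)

Yes, Player 1's strictly dominant strategy is B

Work:
A strategy strictly dominates another if it gives a strictly higher payoff against every opponent action. Compare each pair of P1's strategies column-by-column:
  A vs B: [2 vs 4, 1 vs 4] → A does not strictly dominate B (column X: 2 ≤ 4)
  B vs A: [4 vs 2, 4 vs 1] → B strictly dominates A
B strictly dominates every other strategy → strictly dominant.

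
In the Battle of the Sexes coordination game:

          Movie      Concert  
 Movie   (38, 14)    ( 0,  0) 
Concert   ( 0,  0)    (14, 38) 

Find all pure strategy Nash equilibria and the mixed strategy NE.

Pure NE: (Movie, Movie) and (Concert, Concert); Mixed NE: p = 0.7308, q = 0.2692

Work:
Check pure NE:
(Movie, Movie): (38, 14) - no unilateral deviation beneficial
(Concert, Concert): (14, 38) - no unilateral deviation beneficial
Mixed NE: P1 plays Movie with p = 0.7308, P2 plays Movie with q = 0.2692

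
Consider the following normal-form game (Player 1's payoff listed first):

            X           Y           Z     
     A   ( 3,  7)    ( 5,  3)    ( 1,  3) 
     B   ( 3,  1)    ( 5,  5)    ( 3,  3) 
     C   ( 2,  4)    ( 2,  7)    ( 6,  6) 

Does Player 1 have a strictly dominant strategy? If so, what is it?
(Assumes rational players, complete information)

No strictly dominant strategy exists for Player 1

Work:
A strategy strictly dominates another if it gives a strictly higher payoff against every opponent action. Compare each pair of P1's strategies column-by-column:
  A vs B: [3 vs 3, 5 vs 5, 1 vs 3] → A does not strictly dominate B (column X: 3 ≤ 3)
  A vs C: [3 vs 2, 5 vs 2, 1 vs 6] → A does not strictly dominate C (column Z: 1 ≤ 6)
  B vs A: [3 vs 3, 5 vs 5, 3 vs 1] → B does not strictly dominate A (column X: 3 ≤ 3)
  B vs C: [3 vs 2, 5 vs 2, 3 vs 6] → B does not strictly dominate C (column Z: 3 ≤ 6)
  C vs A: [2 vs 3, 2 vs 5, 6 vs 1] → C does not strictly dominate A (column X: 2 ≤ 3)
  C vs B: [2 vs 3, 2 vs 5, 6 vs 3] → C does not strictly dominate B (column X: 2 ≤ 3)
No single strategy strictly dominates all others → no strictly dominant strategy.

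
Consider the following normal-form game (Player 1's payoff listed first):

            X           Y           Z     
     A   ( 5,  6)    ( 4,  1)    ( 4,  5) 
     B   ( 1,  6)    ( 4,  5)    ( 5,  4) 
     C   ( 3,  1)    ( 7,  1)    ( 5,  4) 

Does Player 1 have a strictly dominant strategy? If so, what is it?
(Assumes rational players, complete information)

No strictly dominant strategy exists for Player 1

Work:
A strategy strictly dominates another if it gives a strictly higher payoff against every opponent action. Compare each pair of P1's strategies column-by-column:
  A vs B: [5 vs 1, 4 vs 4, 4 vs 5] → A does not strictly dominate B (column Y: 4 ≤ 4)
  A vs C: [5 vs 3, 4 vs 7, 4 vs 5] → A does not strictly dominate C (column Y: 4 ≤ 7)
  B vs A: [1 vs 5, 4 vs 4, 5 vs 4] → B does not strictly dominate A (column X: 1 ≤ 5)
  B vs C: [1 vs 3, 4 vs 7, 5 vs 5] → B does not strictly dominate C (column X: 1 ≤ 3)
  C vs A: [3 vs 5, 7 vs 4, 5 vs 4] → C does not strictly dominate A (column X: 3 ≤ 5)
  C vs B: [3 vs 1, 7 vs 4, 5 vs 5] → C does not strictly dominate B (column Z: 5 ≤ 5)
No single strategy strictly dominates all others → no strictly dominant strategy.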